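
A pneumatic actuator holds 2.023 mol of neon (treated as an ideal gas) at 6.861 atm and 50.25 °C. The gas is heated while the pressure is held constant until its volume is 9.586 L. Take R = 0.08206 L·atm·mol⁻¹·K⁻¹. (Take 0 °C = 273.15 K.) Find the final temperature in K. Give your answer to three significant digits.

T₂ ≈ 396 K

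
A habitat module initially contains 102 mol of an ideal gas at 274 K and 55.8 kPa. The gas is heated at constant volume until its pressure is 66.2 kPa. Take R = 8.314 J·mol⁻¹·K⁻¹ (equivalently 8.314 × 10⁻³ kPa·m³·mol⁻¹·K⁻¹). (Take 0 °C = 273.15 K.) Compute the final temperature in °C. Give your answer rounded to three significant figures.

T₂ ≈ 51.9 °C

From PV = nRT: V₁ = nRT₁/P₁ = 4.164 m³.
Isochoric, so P/T is constant: V₂ = V₁; T₂ = T₁·(P₂/P₁) = 325.1 K.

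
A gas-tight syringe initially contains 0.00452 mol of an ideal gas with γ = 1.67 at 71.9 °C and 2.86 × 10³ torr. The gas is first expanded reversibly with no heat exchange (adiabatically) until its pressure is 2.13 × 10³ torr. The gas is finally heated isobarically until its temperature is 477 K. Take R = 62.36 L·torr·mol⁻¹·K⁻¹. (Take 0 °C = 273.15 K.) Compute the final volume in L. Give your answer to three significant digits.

V₃ ≈ 0.0631 L

Convert: T₁ = 345.0 K.
From PV = nRT: V₁ = nRT₁/P₁ = 0.03401 L.
Adiabatic (γ = 1.67), T V^(γ−1) and P V^γ constant: T₂ = T₁·(P₂/P₁)^((γ−1)/γ) = 306.6 K; V₂ = V₁·(P₁/P₂)^(1/γ) = 0.04057 L.
P constant ⇒ V ∝ T: P₃ = P₂; V₃ = V₂·(T₃/T₂) = 0.06312 L.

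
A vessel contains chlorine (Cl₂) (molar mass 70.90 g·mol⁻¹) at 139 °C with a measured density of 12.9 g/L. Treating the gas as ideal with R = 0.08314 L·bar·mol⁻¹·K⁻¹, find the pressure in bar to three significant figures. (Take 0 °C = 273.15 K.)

ρ = PM/(RT) ⇒ P = ρRT/M = (12.9 × 0.08314 × 412.1) / 70.90

P ≈ 6.23 bar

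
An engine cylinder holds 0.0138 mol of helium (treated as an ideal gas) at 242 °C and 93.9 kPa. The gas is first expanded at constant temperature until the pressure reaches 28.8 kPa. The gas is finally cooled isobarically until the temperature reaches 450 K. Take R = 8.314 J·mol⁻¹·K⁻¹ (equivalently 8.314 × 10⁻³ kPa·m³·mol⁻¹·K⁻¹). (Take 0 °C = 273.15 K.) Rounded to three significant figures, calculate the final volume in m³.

V₃ ≈ 0.00179 m³

Convert: T₁ = 515.1 K.
From PV = nRT: V₁ = nRT₁/P₁ = 0.0006294 m³.
Isothermal, so P V is constant: T₂ = T₁; V₂ = V₁·(P₁/P₂) = 0.002052 m³.
Isobaric, so V/T is constant: P₃ = P₂; V₃ = V₂·(T₃/T₂) = 0.001793 m³.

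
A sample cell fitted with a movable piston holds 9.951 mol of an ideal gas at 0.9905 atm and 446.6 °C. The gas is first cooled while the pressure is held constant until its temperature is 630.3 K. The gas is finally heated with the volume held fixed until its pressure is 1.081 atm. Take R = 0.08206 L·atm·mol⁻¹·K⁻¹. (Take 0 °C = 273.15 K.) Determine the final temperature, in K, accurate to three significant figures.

Convert: T₁ = 719.8 K.
From PV = nRT: V₁ = nRT₁/P₁ = 593.4 L.
P constant ⇒ V ∝ T: P₂ = P₁; V₂ = V₁·(T₂/T₁) = 519.6 L.
Isochoric, so P/T is constant: V₃ = V₂; T₃ = T₂·(P₃/P₂) = 687.9 K.

T₃ ≈ 688 K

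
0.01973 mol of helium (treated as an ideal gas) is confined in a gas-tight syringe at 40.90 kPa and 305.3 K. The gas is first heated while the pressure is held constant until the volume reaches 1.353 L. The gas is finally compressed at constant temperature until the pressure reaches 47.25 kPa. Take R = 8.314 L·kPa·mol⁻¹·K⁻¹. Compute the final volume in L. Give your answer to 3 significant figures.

From PV = nRT: V₁ = nRT₁/P₁ = 1.224 L.
P constant ⇒ V ∝ T: P₂ = P₁; T₂ = T₁·(V₂/V₁) = 337.4 K.
T constant ⇒ Boyle's law P V = const: T₃ = T₂; V₃ = V₂·(P₂/P₃) = 1.171 L.

V₃ ≈ 1.17 L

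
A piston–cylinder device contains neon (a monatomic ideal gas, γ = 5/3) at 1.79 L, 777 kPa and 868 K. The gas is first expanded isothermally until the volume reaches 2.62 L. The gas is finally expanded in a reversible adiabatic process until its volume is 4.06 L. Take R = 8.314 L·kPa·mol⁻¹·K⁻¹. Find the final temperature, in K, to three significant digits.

Isothermal, so P V is constant: T₂ = T₁; P₂ = P₁·(V₁/V₂) = 530.9 kPa.
Adiabatic (γ = 5/3), T V^(γ−1) and P V^γ constant: T₃ = T₂·(V₂/V₃)^(γ−1) = 648.2 K; P₃ = P₂·(V₂/V₃)^γ = 255.8 kPa.

T₃ ≈ 648 K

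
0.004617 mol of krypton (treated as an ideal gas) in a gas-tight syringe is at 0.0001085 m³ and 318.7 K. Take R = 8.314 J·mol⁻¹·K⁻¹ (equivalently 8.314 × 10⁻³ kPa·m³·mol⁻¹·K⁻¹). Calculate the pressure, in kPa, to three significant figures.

PV = nRT ⇒ P = nRT/V = (0.004617 × 8.314 × 10⁻³ × 318.7) / 0.0001085

P ≈ 113 kPa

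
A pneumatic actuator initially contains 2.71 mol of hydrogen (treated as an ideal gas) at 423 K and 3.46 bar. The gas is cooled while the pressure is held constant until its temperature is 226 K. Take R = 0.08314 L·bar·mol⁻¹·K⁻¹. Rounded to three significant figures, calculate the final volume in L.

V₂ ≈ 14.7 L

From PV = nRT: V₁ = nRT₁/P₁ = 27.55 L.
P constant ⇒ V ∝ T: P₂ = P₁; V₂ = V₁·(T₂/T₁) = 14.72 L.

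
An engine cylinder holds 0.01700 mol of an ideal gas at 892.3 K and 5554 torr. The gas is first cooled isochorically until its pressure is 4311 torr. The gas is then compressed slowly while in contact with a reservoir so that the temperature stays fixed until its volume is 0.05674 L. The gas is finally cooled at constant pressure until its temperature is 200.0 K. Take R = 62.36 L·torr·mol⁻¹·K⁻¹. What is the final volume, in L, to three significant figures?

V₄ ≈ 0.0164 L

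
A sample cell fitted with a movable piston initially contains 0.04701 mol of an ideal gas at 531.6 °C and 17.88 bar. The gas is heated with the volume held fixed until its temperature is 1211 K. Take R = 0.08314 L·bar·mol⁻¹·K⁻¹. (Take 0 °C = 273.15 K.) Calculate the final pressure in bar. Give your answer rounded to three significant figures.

Convert: T₁ = 804.8 K.
From PV = nRT: V₁ = nRT₁/P₁ = 0.1759 L.
V constant ⇒ P ∝ T: V₂ = V₁; P₂ = P₁·(T₂/T₁) = 26.91 bar.

P₂ ≈ 26.9 bar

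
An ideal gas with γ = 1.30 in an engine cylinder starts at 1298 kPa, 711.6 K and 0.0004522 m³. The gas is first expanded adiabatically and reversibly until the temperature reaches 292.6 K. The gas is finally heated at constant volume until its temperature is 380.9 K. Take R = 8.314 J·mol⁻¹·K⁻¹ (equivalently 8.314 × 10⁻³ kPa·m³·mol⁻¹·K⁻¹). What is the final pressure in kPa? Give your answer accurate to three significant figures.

P₃ ≈ 35.9 kPa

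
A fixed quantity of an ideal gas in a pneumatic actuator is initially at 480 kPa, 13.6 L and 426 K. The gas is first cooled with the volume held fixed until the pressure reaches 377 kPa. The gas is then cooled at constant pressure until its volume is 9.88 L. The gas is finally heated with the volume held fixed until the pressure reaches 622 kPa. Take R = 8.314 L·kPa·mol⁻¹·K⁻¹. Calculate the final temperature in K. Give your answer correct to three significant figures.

T₄ ≈ 401 K

V constant ⇒ P ∝ T: V₂ = V₁; T₂ = T₁·(P₂/P₁) = 334.6 K.
P constant ⇒ V ∝ T: P₃ = P₂; T₃ = T₂·(V₃/V₂) = 243.1 K.
Isochoric, so P/T is constant: V₄ = V₃; T₄ = T₃·(P₄/P₃) = 401.0 K.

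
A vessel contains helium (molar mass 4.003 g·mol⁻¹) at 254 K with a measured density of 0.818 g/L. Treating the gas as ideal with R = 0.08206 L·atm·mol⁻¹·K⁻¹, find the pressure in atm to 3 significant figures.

ρ = PM/(RT) ⇒ P = ρRT/M = (0.818 × 0.08206 × 254.0) / 4.003

P ≈ 4.26 atm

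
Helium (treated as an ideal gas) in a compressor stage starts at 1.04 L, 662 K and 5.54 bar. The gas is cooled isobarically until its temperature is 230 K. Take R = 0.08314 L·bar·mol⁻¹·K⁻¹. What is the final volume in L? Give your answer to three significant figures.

Isobaric, so V/T is constant: P₂ = P₁; V₂ = V₁·(T₂/T₁) = 0.3613 L.

V₂ ≈ 0.361 L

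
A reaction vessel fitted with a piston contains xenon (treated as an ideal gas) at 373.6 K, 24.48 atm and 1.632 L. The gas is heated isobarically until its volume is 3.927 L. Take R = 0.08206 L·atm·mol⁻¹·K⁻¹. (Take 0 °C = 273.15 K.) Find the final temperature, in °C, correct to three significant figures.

T₂ ≈ 626 °C

P constant ⇒ V ∝ T: P₂ = P₁; T₂ = T₁·(V₂/V₁) = 899.0 K.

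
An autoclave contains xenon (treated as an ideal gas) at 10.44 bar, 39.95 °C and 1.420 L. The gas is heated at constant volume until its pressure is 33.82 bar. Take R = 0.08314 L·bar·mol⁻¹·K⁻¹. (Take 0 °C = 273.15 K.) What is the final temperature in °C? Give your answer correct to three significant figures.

Convert: T₁ = 313.1 K.
V constant ⇒ P ∝ T: V₂ = V₁; T₂ = T₁·(P₂/P₁) = 1014 K.

T₂ ≈ 741 °C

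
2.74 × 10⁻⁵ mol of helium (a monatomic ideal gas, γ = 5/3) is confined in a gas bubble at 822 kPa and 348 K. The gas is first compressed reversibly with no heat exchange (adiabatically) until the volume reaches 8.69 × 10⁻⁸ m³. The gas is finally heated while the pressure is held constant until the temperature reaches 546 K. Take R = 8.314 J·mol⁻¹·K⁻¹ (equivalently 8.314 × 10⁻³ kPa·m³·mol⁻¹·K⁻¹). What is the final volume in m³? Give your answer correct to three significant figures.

From PV = nRT: V₁ = nRT₁/P₁ = 9.644e-08 m³.
Adiabatic (γ = 5/3), T V^(γ−1) and P V^γ constant: T₂ = T₁·(V₁/V₂)^(γ−1) = 373.0 K; P₂ = P₁·(V₁/V₂)^γ = 977.9 kPa.
P constant ⇒ V ∝ T: P₃ = P₂; V₃ = V₂·(T₃/T₂) = 1.272e-07 m³.

V₃ ≈ 1.27e-07 m³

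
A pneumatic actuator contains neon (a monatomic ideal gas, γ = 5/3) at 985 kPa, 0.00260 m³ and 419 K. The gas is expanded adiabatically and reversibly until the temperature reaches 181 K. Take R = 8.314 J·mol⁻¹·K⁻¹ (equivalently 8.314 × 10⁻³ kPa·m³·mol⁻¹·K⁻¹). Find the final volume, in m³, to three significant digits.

V₂ ≈ 0.00916 m³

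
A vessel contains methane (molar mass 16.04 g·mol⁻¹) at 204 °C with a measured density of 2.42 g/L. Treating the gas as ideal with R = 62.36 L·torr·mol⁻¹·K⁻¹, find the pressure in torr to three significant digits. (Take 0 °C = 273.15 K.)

P ≈ 4.49e+03 torr

ρ = PM/(RT) ⇒ P = ρRT/M = (2.42 × 62.36 × 477.1) / 16.04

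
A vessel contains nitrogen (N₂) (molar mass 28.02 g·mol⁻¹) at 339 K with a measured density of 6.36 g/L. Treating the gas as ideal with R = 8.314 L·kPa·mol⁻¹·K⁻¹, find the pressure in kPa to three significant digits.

ρ = PM/(RT) ⇒ P = ρRT/M = (6.36 × 8.314 × 339.0) / 28.02

P ≈ 640 kPa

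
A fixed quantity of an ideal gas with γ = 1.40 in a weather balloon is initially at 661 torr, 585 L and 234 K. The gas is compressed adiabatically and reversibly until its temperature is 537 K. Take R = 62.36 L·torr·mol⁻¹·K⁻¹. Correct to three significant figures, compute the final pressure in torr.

Reversible adiabatic, γ = 1.40: P₂ = P₁·(T₂/T₁)^(γ/(γ−1)) = 1.210e+04 torr; V₂ = V₁·(T₁/T₂)^(1/(γ−1)) = 73.33 L.

P₂ ≈ 1.21e+04 torr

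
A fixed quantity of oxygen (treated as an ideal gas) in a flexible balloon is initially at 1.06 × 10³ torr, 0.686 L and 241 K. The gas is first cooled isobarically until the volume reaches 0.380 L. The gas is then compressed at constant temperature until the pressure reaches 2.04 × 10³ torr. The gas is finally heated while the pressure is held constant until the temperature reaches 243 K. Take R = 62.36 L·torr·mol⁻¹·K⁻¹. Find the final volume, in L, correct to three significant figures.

V₄ ≈ 0.359 L

Isobaric, so V/T is constant: P₂ = P₁; T₂ = T₁·(V₂/V₁) = 133.5 K.
Isothermal, so P V is constant: T₃ = T₂; V₃ = V₂·(P₂/P₃) = 0.1975 L.
Isobaric, so V/T is constant: P₄ = P₃; V₄ = V₃·(T₄/T₃) = 0.3594 L.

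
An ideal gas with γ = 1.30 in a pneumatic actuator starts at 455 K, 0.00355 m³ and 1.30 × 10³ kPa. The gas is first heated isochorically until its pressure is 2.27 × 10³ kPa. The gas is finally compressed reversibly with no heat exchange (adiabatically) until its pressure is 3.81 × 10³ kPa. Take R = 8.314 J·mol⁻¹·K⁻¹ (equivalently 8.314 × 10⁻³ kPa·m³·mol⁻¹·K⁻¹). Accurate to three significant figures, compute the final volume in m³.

V₃ ≈ 0.00238 m³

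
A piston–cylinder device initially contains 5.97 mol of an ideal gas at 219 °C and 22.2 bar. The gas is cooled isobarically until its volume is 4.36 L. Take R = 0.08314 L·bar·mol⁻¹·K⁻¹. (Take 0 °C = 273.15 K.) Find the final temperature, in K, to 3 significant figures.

T₂ ≈ 195 K

Convert: T₁ = 492.1 K.
From PV = nRT: V₁ = nRT₁/P₁ = 11.00 L.
Isobaric, so V/T is constant: P₂ = P₁; T₂ = T₁·(V₂/V₁) = 195.0 K.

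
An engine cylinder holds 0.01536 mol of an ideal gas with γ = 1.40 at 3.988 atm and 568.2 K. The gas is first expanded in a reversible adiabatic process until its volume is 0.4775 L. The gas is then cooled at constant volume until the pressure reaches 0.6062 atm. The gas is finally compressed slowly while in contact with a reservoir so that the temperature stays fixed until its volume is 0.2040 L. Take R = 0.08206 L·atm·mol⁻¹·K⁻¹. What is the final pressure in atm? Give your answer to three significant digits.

P₄ ≈ 1.42 atm

From PV = nRT: V₁ = nRT₁/P₁ = 0.1796 L.
Reversible adiabatic, γ = 1.40: T₂ = T₁·(V₁/V₂)^(γ−1) = 384.3 K; P₂ = P₁·(V₁/V₂)^γ = 1.014 atm.
Isochoric, so P/T is constant: V₃ = V₂; T₃ = T₂·(P₃/P₂) = 229.7 K.
T constant ⇒ Boyle's law P V = const: T₄ = T₃; P₄ = P₃·(V₃/V₄) = 1.419 atm.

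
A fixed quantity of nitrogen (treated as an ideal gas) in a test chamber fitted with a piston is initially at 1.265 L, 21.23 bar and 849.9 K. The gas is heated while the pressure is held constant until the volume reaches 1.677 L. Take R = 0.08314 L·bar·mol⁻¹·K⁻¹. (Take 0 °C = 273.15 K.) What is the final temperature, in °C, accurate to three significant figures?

T₂ ≈ 854 °C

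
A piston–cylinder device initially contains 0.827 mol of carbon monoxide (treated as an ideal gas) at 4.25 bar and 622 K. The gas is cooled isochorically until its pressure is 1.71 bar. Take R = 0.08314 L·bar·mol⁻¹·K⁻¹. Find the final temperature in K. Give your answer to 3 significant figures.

T₂ ≈ 250 K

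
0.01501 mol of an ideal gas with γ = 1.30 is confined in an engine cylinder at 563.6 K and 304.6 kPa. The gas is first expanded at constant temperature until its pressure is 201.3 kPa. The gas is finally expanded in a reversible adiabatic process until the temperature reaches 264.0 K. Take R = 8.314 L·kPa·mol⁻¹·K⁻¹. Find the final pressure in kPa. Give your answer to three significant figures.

P₃ ≈ 7.53 kPa

From PV = nRT: V₁ = nRT₁/P₁ = 0.2309 L.
Isothermal, so P V is constant: T₂ = T₁; V₂ = V₁·(P₁/P₂) = 0.3494 L.
Reversible adiabatic, γ = 1.30: P₃ = P₂·(T₃/T₂)^(γ/(γ−1)) = 7.526 kPa; V₃ = V₂·(T₂/T₃)^(1/(γ−1)) = 4.377 L.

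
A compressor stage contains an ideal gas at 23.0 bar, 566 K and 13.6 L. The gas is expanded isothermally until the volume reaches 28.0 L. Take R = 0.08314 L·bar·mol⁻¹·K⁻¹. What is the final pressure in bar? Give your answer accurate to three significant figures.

T constant ⇒ Boyle's law P V = const: T₂ = T₁; P₂ = P₁·(V₁/V₂) = 11.17 bar.

P₂ ≈ 11.2 bar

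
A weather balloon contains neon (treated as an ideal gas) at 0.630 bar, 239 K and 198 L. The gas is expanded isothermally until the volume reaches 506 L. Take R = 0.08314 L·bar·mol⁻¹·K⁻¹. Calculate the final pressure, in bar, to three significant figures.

T constant ⇒ Boyle's law P V = const: T₂ = T₁; P₂ = P₁·(V₁/V₂) = 0.2465 bar.

P₂ ≈ 0.247 bar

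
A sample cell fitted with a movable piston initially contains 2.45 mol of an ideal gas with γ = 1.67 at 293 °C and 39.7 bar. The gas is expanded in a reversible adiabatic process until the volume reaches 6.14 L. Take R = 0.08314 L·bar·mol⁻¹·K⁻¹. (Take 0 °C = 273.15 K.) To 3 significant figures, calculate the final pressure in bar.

Convert: T₁ = 566.1 K.
From PV = nRT: V₁ = nRT₁/P₁ = 2.905 L.
Reversible adiabatic, γ = 1.67: T₂ = T₁·(V₁/V₂)^(γ−1) = 342.9 K; P₂ = P₁·(V₁/V₂)^γ = 11.38 bar.

P₂ ≈ 11.4 bar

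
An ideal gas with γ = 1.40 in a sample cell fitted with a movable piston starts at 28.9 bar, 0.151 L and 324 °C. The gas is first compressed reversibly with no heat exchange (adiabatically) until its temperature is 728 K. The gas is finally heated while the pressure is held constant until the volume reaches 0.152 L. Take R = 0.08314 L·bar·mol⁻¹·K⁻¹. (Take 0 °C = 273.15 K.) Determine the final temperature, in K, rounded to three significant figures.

Convert: T₁ = 597.1 K.
Adiabatic (γ = 1.40), T V^(γ−1) and P V^γ constant: P₂ = P₁·(T₂/T₁)^(γ/(γ−1)) = 57.82 bar; V₂ = V₁·(T₁/T₂)^(1/(γ−1)) = 0.09201 L.
Isobaric, so V/T is constant: P₃ = P₂; T₃ = T₂·(V₃/V₂) = 1203 K.

T₃ ≈ 1.20e+03 K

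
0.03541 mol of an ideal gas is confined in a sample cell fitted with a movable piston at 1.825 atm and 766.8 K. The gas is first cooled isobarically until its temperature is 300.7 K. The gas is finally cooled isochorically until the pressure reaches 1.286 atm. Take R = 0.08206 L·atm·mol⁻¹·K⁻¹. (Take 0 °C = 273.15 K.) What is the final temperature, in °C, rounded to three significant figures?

From PV = nRT: V₁ = nRT₁/P₁ = 1.221 L.
Isobaric, so V/T is constant: P₂ = P₁; V₂ = V₁·(T₂/T₁) = 0.4788 L.
V constant ⇒ P ∝ T: V₃ = V₂; T₃ = T₂·(P₃/P₂) = 211.9 K.

T₃ ≈ -61.3 °C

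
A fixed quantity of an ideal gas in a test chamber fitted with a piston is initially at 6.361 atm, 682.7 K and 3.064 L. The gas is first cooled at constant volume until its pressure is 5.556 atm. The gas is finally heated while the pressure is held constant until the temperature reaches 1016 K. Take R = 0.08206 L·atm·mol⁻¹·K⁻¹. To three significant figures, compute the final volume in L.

V₃ ≈ 5.22 L

Isochoric, so P/T is constant: V₂ = V₁; T₂ = T₁·(P₂/P₁) = 596.3 K.
Isobaric, so V/T is constant: P₃ = P₂; V₃ = V₂·(T₃/T₂) = 5.221 L.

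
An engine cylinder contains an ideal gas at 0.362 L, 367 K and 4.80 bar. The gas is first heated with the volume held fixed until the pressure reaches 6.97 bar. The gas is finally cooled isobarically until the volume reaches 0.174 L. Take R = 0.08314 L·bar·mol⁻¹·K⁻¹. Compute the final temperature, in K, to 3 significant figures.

Isochoric, so P/T is constant: V₂ = V₁; T₂ = T₁·(P₂/P₁) = 532.9 K.
Isobaric, so V/T is constant: P₃ = P₂; T₃ = T₂·(V₃/V₂) = 256.2 K.

T₃ ≈ 256 K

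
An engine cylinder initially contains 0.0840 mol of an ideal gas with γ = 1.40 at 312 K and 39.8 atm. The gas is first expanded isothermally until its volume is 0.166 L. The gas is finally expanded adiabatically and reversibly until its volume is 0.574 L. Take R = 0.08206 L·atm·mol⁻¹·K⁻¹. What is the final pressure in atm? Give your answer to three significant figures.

P₃ ≈ 2.28 atm

From PV = nRT: V₁ = nRT₁/P₁ = 0.05404 L.
Isothermal, so P V is constant: T₂ = T₁; P₂ = P₁·(V₁/V₂) = 12.96 atm.
Adiabatic (γ = 1.40), T V^(γ−1) and P V^γ constant: T₃ = T₂·(V₂/V₃)^(γ−1) = 189.9 K; P₃ = P₂·(V₂/V₃)^γ = 2.281 atm.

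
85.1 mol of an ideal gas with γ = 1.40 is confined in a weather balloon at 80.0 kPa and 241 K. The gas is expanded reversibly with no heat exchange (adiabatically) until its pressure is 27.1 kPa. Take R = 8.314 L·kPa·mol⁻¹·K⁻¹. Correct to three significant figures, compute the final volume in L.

V₂ ≈ 4.62e+03 L

From PV = nRT: V₁ = nRT₁/P₁ = 2131 L.
Adiabatic (γ = 1.40), T V^(γ−1) and P V^γ constant: T₂ = T₁·(P₂/P₁)^((γ−1)/γ) = 176.9 K; V₂ = V₁·(P₁/P₂)^(1/γ) = 4618 L.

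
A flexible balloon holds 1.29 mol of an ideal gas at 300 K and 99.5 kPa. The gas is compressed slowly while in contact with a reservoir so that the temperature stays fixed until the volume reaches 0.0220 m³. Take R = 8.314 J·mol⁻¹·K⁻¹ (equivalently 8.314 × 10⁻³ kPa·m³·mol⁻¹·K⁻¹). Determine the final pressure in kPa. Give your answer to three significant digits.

P₂ ≈ 146 kPa

From PV = nRT: V₁ = nRT₁/P₁ = 0.03234 m³.
T constant ⇒ Boyle's law P V = const: T₂ = T₁; P₂ = P₁·(V₁/V₂) = 146.3 kPa.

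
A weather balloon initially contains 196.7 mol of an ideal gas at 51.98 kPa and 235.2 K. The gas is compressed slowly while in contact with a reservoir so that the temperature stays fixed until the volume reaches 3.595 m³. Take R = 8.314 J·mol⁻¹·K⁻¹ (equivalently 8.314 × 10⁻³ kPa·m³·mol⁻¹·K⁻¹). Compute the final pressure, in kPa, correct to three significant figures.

P₂ ≈ 107 kPa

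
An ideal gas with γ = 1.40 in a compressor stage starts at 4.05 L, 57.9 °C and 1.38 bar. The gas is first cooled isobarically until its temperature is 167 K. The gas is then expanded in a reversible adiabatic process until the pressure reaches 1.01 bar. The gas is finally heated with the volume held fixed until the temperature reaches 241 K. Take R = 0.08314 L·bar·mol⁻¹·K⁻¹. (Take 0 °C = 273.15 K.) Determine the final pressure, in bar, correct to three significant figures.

P₄ ≈ 1.59 bar

Convert: T₁ = 331.0 K.
P constant ⇒ V ∝ T: P₂ = P₁; V₂ = V₁·(T₂/T₁) = 2.043 L.
Reversible adiabatic, γ = 1.40: T₃ = T₂·(P₃/P₂)^((γ−1)/γ) = 152.8 K; V₃ = V₂·(P₂/P₃)^(1/γ) = 2.553 L.
Isochoric, so P/T is constant: V₄ = V₃; P₄ = P₃·(T₄/T₃) = 1.594 bar.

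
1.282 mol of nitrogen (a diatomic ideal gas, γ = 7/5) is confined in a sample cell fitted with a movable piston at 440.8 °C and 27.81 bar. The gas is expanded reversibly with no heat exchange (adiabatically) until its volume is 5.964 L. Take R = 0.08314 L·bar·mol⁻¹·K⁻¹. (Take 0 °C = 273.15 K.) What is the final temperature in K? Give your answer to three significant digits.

T₂ ≈ 523 K

Convert: T₁ = 714.0 K.
From PV = nRT: V₁ = nRT₁/P₁ = 2.736 L.
Adiabatic (γ = 7/5), T V^(γ−1) and P V^γ constant: T₂ = T₁·(V₁/V₂)^(γ−1) = 522.8 K; P₂ = P₁·(V₁/V₂)^γ = 9.343 bar.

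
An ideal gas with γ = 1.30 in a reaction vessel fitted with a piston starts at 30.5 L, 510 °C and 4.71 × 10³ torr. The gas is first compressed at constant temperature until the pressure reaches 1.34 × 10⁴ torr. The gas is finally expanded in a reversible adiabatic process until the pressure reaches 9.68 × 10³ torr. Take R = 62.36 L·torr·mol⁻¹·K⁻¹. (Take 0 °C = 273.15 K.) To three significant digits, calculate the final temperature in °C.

T₃ ≈ 453 °C

Convert: T₁ = 783.1 K.
Isothermal, so P V is constant: T₂ = T₁; V₂ = V₁·(P₁/P₂) = 10.72 L.
Reversible adiabatic, γ = 1.30: T₃ = T₂·(P₃/P₂)^((γ−1)/γ) = 726.5 K; V₃ = V₂·(P₂/P₃)^(1/γ) = 13.77 L.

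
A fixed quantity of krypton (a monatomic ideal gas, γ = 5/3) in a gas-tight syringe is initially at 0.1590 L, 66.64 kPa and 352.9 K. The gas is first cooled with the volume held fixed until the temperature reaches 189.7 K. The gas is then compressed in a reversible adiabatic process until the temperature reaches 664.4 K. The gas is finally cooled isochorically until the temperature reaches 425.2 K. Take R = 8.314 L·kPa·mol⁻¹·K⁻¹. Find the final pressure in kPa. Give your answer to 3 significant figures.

P₄ ≈ 526 kPa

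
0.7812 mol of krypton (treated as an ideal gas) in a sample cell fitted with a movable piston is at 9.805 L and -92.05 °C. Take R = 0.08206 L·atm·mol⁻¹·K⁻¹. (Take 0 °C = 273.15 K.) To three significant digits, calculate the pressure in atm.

P ≈ 1.18 atm

Convert: T = 181.10 K.
PV = nRT ⇒ P = nRT/V = (0.7812 × 0.08206 × 181.10) / 9.805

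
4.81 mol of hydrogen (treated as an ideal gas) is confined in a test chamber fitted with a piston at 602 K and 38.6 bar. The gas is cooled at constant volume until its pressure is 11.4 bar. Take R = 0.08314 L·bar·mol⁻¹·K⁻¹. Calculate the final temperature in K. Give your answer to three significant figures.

T₂ ≈ 178 K

From PV = nRT: V₁ = nRT₁/P₁ = 6.237 L.
V constant ⇒ P ∝ T: V₂ = V₁; T₂ = T₁·(P₂/P₁) = 177.8 K.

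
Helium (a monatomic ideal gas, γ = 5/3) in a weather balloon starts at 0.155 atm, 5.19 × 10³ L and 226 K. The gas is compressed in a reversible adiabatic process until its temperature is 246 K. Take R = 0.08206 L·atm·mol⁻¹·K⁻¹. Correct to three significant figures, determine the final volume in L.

Reversible adiabatic, γ = 5/3: P₂ = P₁·(T₂/T₁)^(γ/(γ−1)) = 0.1916 atm; V₂ = V₁·(T₁/T₂)^(1/(γ−1)) = 4570 L.

V₂ ≈ 4.57e+03 L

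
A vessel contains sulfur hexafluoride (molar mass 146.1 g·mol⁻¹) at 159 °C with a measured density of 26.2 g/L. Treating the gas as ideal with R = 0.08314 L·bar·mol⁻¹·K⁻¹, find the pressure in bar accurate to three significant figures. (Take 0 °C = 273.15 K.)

ρ = PM/(RT) ⇒ P = ρRT/M = (26.2 × 0.08314 × 432.1) / 146.1

P ≈ 6.44 bar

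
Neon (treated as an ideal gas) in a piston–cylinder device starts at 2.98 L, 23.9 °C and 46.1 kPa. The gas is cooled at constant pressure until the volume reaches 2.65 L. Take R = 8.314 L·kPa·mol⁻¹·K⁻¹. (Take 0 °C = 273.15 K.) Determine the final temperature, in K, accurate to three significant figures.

Convert: T₁ = 297.0 K.
Isobaric, so V/T is constant: P₂ = P₁; T₂ = T₁·(V₂/V₁) = 264.2 K.

T₂ ≈ 264 K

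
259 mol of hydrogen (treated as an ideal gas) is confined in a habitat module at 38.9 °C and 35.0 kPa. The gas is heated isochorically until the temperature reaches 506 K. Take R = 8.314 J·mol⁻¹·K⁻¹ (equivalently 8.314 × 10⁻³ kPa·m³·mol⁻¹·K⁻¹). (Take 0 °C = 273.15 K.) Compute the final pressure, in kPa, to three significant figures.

P₂ ≈ 56.8 kPa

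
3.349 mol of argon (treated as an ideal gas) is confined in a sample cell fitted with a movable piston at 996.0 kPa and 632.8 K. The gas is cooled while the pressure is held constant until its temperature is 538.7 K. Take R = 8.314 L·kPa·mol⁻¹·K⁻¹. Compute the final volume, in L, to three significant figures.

V₂ ≈ 15.1 L

From PV = nRT: V₁ = nRT₁/P₁ = 17.69 L.
P constant ⇒ V ∝ T: P₂ = P₁; V₂ = V₁·(T₂/T₁) = 15.06 L.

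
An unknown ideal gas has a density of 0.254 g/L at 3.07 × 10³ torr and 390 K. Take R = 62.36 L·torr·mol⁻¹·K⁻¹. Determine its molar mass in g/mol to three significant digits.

M ≈ 2.01 g/mol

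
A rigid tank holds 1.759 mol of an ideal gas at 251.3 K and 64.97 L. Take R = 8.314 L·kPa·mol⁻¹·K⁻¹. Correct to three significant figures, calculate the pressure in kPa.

P ≈ 56.6 kPa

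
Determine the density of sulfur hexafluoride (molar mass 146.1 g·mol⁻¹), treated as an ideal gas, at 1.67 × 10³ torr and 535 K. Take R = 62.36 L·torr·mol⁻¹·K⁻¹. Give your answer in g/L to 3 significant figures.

ρ ≈ 7.31 g/L

ρ = PM/(RT) = (1.67e+03 × 146.1) / (62.36 × 535.0)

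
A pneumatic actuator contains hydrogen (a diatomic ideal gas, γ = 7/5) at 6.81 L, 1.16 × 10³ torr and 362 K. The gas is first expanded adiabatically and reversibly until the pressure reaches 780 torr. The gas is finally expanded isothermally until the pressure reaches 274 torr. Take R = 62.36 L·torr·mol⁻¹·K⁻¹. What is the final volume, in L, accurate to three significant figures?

V₃ ≈ 25.7 L

Adiabatic (γ = 7/5), T V^(γ−1) and P V^γ constant: T₂ = T₁·(P₂/P₁)^((γ−1)/γ) = 323.2 K; V₂ = V₁·(P₁/P₂)^(1/γ) = 9.042 L.
T constant ⇒ Boyle's law P V = const: T₃ = T₂; V₃ = V₂·(P₂/P₃) = 25.74 L.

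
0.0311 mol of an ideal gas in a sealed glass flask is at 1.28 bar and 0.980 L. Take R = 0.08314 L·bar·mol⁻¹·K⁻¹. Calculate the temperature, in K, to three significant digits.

PV = nRT ⇒ T = PV/(nR) = (1.28 × 0.980) / (0.0311 × 0.08314)

T ≈ 485 K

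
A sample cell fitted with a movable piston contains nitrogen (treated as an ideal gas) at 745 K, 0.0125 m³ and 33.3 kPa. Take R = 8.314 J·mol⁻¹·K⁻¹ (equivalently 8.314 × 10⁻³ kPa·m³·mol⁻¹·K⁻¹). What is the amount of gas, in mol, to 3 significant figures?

n ≈ 0.0672 mol

PV = nRT ⇒ n = PV/(RT) = (33.3 × 0.0125) / (8.314 × 10⁻³ × 745)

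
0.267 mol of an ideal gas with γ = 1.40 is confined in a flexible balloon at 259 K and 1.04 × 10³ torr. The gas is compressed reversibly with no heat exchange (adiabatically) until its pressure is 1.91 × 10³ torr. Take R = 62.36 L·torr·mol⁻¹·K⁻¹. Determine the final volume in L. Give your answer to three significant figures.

V₂ ≈ 2.69 L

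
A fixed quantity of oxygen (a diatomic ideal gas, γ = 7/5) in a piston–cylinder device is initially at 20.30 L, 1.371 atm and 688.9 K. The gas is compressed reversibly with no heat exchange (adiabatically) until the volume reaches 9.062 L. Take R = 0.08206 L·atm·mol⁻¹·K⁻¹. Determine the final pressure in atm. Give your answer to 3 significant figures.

P₂ ≈ 4.24 atm

Adiabatic (γ = 7/5), T V^(γ−1) and P V^γ constant: T₂ = T₁·(V₁/V₂)^(γ−1) = 951.2 K; P₂ = P₁·(V₁/V₂)^γ = 4.241 atm.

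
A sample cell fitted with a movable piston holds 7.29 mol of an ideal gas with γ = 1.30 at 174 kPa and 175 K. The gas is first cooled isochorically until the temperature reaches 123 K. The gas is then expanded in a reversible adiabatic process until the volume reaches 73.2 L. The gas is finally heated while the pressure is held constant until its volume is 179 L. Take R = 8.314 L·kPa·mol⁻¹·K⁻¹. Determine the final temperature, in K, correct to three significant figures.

From PV = nRT: V₁ = nRT₁/P₁ = 60.96 L.
Isochoric, so P/T is constant: V₂ = V₁; P₂ = P₁·(T₂/T₁) = 122.3 kPa.
Adiabatic (γ = 1.30), T V^(γ−1) and P V^γ constant: T₃ = T₂·(V₂/V₃)^(γ−1) = 116.4 K; P₃ = P₂·(V₂/V₃)^γ = 96.40 kPa.
P constant ⇒ V ∝ T: P₄ = P₃; T₄ = T₃·(V₄/V₃) = 284.7 K.

T₄ ≈ 285 K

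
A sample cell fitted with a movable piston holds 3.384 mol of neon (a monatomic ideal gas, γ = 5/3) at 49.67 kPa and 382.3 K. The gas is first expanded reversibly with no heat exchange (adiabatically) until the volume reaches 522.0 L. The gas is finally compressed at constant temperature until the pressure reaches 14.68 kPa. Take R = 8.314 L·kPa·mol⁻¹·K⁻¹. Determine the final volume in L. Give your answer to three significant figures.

From PV = nRT: V₁ = nRT₁/P₁ = 216.5 L.
Reversible adiabatic, γ = 5/3: T₂ = T₁·(V₁/V₂)^(γ−1) = 212.6 K; P₂ = P₁·(V₁/V₂)^γ = 11.46 kPa.
Isothermal, so P V is constant: T₃ = T₂; V₃ = V₂·(P₂/P₃) = 407.5 L.

V₃ ≈ 408 L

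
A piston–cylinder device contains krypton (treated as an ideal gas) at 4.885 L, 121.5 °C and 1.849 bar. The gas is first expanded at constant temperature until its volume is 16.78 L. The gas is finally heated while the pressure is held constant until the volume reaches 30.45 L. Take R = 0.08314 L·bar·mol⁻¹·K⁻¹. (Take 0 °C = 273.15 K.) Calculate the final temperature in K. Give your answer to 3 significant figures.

T₃ ≈ 716 K

Convert: T₁ = 394.6 K.
T constant ⇒ Boyle's law P V = const: T₂ = T₁; P₂ = P₁·(V₁/V₂) = 0.5383 bar.
P constant ⇒ V ∝ T: P₃ = P₂; T₃ = T₂·(V₃/V₂) = 716.2 K.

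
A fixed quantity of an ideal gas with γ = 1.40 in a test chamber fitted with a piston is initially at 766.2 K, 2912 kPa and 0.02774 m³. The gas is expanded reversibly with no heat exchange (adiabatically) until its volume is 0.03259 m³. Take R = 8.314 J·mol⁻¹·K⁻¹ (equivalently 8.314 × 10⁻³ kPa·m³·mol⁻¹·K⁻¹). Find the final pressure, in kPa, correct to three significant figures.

P₂ ≈ 2.32e+03 kPa

Adiabatic (γ = 1.40), T V^(γ−1) and P V^γ constant: T₂ = T₁·(V₁/V₂)^(γ−1) = 718.4 K; P₂ = P₁·(V₁/V₂)^γ = 2324 kPa.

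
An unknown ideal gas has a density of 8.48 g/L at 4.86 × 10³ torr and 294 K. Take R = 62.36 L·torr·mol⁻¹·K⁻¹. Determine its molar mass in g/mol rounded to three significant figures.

ρ = PM/(RT) ⇒ M = ρRT/P = (8.48 × 62.36 × 294.0) / 4.86e+03

M ≈ 32.0 g/mol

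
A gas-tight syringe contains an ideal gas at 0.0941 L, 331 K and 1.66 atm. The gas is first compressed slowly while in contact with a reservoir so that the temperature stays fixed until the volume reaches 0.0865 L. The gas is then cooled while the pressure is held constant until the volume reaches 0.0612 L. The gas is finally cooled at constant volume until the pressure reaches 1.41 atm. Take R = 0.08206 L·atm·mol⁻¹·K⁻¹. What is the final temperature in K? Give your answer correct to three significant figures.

T₄ ≈ 183 K

Isothermal, so P V is constant: T₂ = T₁; P₂ = P₁·(V₁/V₂) = 1.806 atm.
P constant ⇒ V ∝ T: P₃ = P₂; T₃ = T₂·(V₃/V₂) = 234.2 K.
V constant ⇒ P ∝ T: V₄ = V₃; T₄ = T₃·(P₄/P₃) = 182.9 K.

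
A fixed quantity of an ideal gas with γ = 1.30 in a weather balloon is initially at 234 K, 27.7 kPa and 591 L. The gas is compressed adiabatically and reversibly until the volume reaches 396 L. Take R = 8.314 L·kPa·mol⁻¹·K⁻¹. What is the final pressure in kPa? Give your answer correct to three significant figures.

Reversible adiabatic, γ = 1.30: T₂ = T₁·(V₁/V₂)^(γ−1) = 263.9 K; P₂ = P₁·(V₁/V₂)^γ = 46.62 kPa.

P₂ ≈ 46.6 kPa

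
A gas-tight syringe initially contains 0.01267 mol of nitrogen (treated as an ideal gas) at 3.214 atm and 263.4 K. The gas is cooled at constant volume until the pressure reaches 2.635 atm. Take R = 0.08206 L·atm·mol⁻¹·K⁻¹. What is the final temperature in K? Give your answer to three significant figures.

From PV = nRT: V₁ = nRT₁/P₁ = 0.08521 L.
V constant ⇒ P ∝ T: V₂ = V₁; T₂ = T₁·(P₂/P₁) = 215.9 K.

T₂ ≈ 216 K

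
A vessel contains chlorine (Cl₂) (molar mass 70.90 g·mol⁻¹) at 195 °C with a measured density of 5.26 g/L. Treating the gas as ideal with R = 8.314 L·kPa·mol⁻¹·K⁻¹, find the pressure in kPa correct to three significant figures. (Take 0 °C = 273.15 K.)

P ≈ 289 kPa

ρ = PM/(RT) ⇒ P = ρRT/M = (5.26 × 8.314 × 468.1) / 70.90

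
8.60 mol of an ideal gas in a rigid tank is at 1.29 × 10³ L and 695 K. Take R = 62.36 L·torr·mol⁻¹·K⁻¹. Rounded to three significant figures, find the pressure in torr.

P ≈ 289 torr

PV = nRT ⇒ P = nRT/V = (8.60 × 62.36 × 695) / 1.29e+03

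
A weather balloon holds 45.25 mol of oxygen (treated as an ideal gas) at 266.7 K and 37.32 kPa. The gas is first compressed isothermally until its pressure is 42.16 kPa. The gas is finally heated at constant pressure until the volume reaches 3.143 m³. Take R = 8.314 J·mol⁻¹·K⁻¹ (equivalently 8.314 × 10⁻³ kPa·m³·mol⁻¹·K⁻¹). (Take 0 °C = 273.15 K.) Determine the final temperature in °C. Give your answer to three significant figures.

From PV = nRT: V₁ = nRT₁/P₁ = 2.688 m³.
Isothermal, so P V is constant: T₂ = T₁; V₂ = V₁·(P₁/P₂) = 2.380 m³.
P constant ⇒ V ∝ T: P₃ = P₂; T₃ = T₂·(V₃/V₂) = 352.2 K.

T₃ ≈ 79.1 °C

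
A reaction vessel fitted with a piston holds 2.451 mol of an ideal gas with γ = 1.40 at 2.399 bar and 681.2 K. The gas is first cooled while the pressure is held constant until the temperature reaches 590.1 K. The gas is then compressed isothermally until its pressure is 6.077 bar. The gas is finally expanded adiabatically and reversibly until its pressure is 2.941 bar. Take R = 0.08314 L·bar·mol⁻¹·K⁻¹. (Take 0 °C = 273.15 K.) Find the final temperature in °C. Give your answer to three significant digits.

T₄ ≈ 206 °C

From PV = nRT: V₁ = nRT₁/P₁ = 57.86 L.
Isobaric, so V/T is constant: P₂ = P₁; V₂ = V₁·(T₂/T₁) = 50.12 L.
Isothermal, so P V is constant: T₃ = T₂; V₃ = V₂·(P₂/P₃) = 19.79 L.
Adiabatic (γ = 1.40), T V^(γ−1) and P V^γ constant: T₄ = T₃·(P₄/P₃)^((γ−1)/γ) = 479.6 K; V₄ = V₃·(P₃/P₄)^(1/γ) = 33.23 L.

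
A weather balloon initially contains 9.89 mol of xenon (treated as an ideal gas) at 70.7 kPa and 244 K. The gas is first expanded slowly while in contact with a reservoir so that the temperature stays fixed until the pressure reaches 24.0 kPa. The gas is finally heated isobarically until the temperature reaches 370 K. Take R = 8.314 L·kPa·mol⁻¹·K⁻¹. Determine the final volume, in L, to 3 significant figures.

V₃ ≈ 1.27e+03 L

From PV = nRT: V₁ = nRT₁/P₁ = 283.8 L.
T constant ⇒ Boyle's law P V = const: T₂ = T₁; V₂ = V₁·(P₁/P₂) = 836.0 L.
P constant ⇒ V ∝ T: P₃ = P₂; V₃ = V₂·(T₃/T₂) = 1268 L.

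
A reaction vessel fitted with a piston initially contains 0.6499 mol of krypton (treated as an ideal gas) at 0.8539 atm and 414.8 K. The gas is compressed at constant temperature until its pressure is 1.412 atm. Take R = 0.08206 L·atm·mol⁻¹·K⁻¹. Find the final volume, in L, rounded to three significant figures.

From PV = nRT: V₁ = nRT₁/P₁ = 25.91 L.
Isothermal, so P V is constant: T₂ = T₁; V₂ = V₁·(P₁/P₂) = 15.67 L.

V₂ ≈ 15.7 L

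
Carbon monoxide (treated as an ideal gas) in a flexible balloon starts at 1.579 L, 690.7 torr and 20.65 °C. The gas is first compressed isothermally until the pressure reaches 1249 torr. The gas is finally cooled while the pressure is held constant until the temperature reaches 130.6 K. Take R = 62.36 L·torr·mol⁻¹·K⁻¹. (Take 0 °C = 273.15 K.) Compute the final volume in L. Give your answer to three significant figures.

Convert: T₁ = 293.8 K.
Isothermal, so P V is constant: T₂ = T₁; V₂ = V₁·(P₁/P₂) = 0.8732 L.
P constant ⇒ V ∝ T: P₃ = P₂; V₃ = V₂·(T₃/T₂) = 0.3882 L.

V₃ ≈ 0.388 L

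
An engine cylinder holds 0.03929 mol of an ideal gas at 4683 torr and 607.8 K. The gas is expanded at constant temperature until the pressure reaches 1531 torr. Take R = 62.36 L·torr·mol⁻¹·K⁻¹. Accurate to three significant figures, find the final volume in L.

V₂ ≈ 0.973 L

From PV = nRT: V₁ = nRT₁/P₁ = 0.3180 L.
Isothermal, so P V is constant: T₂ = T₁; V₂ = V₁·(P₁/P₂) = 0.9727 L.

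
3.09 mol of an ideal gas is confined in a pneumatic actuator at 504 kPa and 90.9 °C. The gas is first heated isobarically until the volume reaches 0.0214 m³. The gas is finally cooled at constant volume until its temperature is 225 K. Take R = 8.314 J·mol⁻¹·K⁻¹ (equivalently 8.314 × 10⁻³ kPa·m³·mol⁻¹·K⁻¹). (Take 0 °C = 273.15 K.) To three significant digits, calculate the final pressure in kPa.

P₃ ≈ 270 kPa

Convert: T₁ = 364.0 K.
From PV = nRT: V₁ = nRT₁/P₁ = 0.01856 m³.
P constant ⇒ V ∝ T: P₂ = P₁; T₂ = T₁·(V₂/V₁) = 419.8 K.
V constant ⇒ P ∝ T: V₃ = V₂; P₃ = P₂·(T₃/T₂) = 270.1 kPa.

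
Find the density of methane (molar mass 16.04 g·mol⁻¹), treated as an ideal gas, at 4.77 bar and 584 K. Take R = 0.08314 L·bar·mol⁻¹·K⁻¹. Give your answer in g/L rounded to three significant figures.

ρ ≈ 1.58 g/L

ρ = PM/(RT) = (4.77 × 16.04) / (0.08314 × 584.0)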